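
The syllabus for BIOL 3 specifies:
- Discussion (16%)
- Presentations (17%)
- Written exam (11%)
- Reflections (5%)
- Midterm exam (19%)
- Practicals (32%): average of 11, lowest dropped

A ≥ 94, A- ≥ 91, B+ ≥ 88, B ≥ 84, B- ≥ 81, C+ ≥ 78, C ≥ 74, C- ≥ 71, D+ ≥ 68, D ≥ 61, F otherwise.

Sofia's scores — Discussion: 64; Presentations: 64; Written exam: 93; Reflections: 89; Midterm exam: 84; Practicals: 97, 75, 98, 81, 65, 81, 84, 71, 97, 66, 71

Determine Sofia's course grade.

C+

Practicals: drop 65 → average of remaining 10 = 821/10 = 82.1
Weighted total:
  Discussion 64 × 0.16 = 10.24
  Presentations 64 × 0.17 = 10.88
  Written exam 93 × 0.11 = 10.23
  Reflections 89 × 0.05 = 4.45
  Midterm exam 84 × 0.19 = 15.96
  Practicals 82.1 × 0.32 = 26.272
Sum = 78.032
78.032 is ≥ 78 and < 81 → C+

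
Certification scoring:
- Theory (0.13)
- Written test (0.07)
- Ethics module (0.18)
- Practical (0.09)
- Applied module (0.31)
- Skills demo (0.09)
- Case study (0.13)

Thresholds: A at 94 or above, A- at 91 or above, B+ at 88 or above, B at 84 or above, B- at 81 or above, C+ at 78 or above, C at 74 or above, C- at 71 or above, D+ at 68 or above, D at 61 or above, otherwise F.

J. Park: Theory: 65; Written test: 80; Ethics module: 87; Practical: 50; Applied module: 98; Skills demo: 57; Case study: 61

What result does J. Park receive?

C

Weighted total:
  Theory 65 × 0.13 = 8.45
  Written test 80 × 0.07 = 5.6
  Ethics module 87 × 0.18 = 15.66
  Practical 50 × 0.09 = 4.5
  Applied module 98 × 0.31 = 30.38
  Skills demo 57 × 0.09 = 5.13
  Case study 61 × 0.13 = 7.93
Sum = 77.65
77.65 is ≥ 74 and < 78 → C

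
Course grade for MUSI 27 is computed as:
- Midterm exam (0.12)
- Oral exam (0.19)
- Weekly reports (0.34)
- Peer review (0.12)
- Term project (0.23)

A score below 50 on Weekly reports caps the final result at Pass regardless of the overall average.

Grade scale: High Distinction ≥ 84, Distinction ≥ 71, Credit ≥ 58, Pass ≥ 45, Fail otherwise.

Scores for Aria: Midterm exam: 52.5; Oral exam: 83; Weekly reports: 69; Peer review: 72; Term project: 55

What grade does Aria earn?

Credit

Weekly reports score 69 ≥ 50: minimum met.
Weighted total:
  Midterm exam 52.5 × 0.12 = 6.3
  Oral exam 83 × 0.19 = 15.77
  Weekly reports 69 × 0.34 = 23.46
  Peer review 72 × 0.12 = 8.64
  Term project 55 × 0.23 = 12.65
Sum = 66.82
66.82 is ≥ 58 and < 71 → Credit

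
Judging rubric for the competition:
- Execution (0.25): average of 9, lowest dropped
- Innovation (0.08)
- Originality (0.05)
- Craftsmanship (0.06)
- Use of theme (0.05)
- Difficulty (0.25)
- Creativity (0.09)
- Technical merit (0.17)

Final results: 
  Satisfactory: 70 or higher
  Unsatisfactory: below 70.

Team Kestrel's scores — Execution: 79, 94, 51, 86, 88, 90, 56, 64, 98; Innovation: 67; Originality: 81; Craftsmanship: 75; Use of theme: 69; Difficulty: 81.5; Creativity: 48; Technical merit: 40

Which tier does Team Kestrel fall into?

Unsatisfactory

Execution: drop 51 → average of remaining 8 = 655/8 = 81.875
Weighted total:
  Execution 81.875 × 0.25 = 20.46875
  Innovation 67 × 0.08 = 5.36
  Originality 81 × 0.05 = 4.05
  Craftsmanship 75 × 0.06 = 4.5
  Use of theme 69 × 0.05 = 3.45
  Difficulty 81.5 × 0.25 = 20.375
  Creativity 48 × 0.09 = 4.32
  Technical merit 40 × 0.17 = 6.8
Sum = 69.32375
69.32375 < 70 → Unsatisfactory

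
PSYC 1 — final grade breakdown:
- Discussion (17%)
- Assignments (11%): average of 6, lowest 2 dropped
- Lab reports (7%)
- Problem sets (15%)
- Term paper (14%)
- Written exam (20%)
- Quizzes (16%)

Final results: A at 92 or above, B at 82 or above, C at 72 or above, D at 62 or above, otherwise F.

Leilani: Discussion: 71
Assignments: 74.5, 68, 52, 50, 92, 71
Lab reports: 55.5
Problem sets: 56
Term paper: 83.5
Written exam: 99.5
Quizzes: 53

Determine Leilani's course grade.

Assignments: drop 50, 52 → average of remaining 4 = 305.5/4 = 76.375
Weighted total:
  Discussion 71 × 0.17 = 12.07
  Assignments 76.375 × 0.11 = 8.40125
  Lab reports 55.5 × 0.07 = 3.885
  Problem sets 56 × 0.15 = 8.4
  Term paper 83.5 × 0.14 = 11.69
  Written exam 99.5 × 0.2 = 19.9
  Quizzes 53 × 0.16 = 8.48
Sum = 72.82625
72.82625 is ≥ 72 and < 82 → C

C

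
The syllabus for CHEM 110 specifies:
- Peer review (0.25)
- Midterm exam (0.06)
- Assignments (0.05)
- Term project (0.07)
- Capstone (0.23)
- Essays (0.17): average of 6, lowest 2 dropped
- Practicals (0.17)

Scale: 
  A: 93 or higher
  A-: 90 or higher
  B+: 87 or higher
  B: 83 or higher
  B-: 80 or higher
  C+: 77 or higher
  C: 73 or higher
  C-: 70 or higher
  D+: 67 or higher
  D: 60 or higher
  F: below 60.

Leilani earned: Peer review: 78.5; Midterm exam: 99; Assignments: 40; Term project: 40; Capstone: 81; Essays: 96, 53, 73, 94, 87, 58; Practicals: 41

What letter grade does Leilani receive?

Essays: drop 53, 58 → average of remaining 4 = 350/4 = 87.5
Weighted total:
  Peer review 78.5 × 0.25 = 19.625
  Midterm exam 99 × 0.06 = 5.94
  Assignments 40 × 0.05 = 2
  Term project 40 × 0.07 = 2.8
  Capstone 81 × 0.23 = 18.63
  Essays 87.5 × 0.17 = 14.875
  Practicals 41 × 0.17 = 6.97
Sum = 70.84
70.84 is ≥ 70 and < 73 → C-

C-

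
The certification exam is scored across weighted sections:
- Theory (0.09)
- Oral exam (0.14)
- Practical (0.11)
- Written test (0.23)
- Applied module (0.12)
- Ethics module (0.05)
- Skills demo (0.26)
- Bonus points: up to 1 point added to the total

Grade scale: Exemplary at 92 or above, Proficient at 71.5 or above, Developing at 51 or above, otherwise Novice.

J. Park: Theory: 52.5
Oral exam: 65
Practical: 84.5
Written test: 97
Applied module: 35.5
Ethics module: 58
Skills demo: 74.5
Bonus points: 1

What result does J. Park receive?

Proficient

Weighted total:
  Theory 52.5 × 0.09 = 4.725
  Oral exam 65 × 0.14 = 9.1
  Practical 84.5 × 0.11 = 9.295
  Written test 97 × 0.23 = 22.31
  Applied module 35.5 × 0.12 = 4.26
  Ethics module 58 × 0.05 = 2.9
  Skills demo 74.5 × 0.26 = 19.37
Sum = 71.96
Bonus points: 71.96 + 1 = 72.96
72.96 is ≥ 71.5 and < 92 → Proficient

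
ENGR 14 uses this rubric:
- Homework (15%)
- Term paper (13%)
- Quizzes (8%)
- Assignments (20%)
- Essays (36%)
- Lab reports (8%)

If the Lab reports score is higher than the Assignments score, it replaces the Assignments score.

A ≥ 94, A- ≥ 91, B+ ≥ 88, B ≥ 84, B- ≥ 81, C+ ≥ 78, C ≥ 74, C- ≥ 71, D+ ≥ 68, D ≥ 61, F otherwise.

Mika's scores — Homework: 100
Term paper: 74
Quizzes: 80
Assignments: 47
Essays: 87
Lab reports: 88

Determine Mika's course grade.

Lab reports (88) > Assignments (47), so Assignments counts as 88.
Weighted total:
  Homework 100 × 0.15 = 15
  Term paper 74 × 0.13 = 9.62
  Quizzes 80 × 0.08 = 6.4
  Assignments 88 × 0.2 = 17.6
  Essays 87 × 0.36 = 31.32
  Lab reports 88 × 0.08 = 7.04
Sum = 86.98
86.98 is ≥ 84 and < 88 → B

B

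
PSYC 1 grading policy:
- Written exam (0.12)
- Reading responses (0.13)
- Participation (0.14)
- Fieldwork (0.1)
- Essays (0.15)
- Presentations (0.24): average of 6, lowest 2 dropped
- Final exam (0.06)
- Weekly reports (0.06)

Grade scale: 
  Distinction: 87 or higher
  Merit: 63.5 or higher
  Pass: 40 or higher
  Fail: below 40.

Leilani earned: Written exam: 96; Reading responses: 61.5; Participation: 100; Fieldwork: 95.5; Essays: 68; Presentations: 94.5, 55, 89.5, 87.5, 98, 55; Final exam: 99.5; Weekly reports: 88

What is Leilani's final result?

Presentations: drop 55, 55 → average of remaining 4 = 369.5/4 = 92.375
Weighted total:
  Written exam 96 × 0.12 = 11.52
  Reading responses 61.5 × 0.13 = 7.995
  Participation 100 × 0.14 = 14
  Fieldwork 95.5 × 0.1 = 9.55
  Essays 68 × 0.15 = 10.2
  Presentations 92.375 × 0.24 = 22.17
  Final exam 99.5 × 0.06 = 5.97
  Weekly reports 88 × 0.06 = 5.28
Sum = 86.685
86.685 is ≥ 63.5 and < 87 → Merit

Merit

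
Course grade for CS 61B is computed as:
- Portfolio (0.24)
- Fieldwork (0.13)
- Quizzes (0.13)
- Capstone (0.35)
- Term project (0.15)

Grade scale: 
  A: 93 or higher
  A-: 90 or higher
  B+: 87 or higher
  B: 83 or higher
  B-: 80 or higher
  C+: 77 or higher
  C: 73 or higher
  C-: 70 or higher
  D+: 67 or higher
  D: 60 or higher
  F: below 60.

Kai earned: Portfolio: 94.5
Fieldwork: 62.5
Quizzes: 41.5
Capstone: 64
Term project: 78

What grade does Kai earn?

Weighted total:
  Portfolio 94.5 × 0.24 = 22.68
  Fieldwork 62.5 × 0.13 = 8.125
  Quizzes 41.5 × 0.13 = 5.395
  Capstone 64 × 0.35 = 22.4
  Term project 78 × 0.15 = 11.7
Sum = 70.3
70.3 is ≥ 70 and < 73 → C-

C-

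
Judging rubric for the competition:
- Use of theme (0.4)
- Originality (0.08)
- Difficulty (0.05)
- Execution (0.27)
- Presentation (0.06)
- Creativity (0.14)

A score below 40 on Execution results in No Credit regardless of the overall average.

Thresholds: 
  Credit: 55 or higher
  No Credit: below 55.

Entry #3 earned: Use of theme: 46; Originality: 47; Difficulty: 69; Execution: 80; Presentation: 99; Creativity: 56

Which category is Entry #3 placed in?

Execution score 80 ≥ 40: minimum met.
Weighted total:
  Use of theme 46 × 0.4 = 18.4
  Originality 47 × 0.08 = 3.76
  Difficulty 69 × 0.05 = 3.45
  Execution 80 × 0.27 = 21.6
  Presentation 99 × 0.06 = 5.94
  Creativity 56 × 0.14 = 7.84
Sum = 60.99
60.99 ≥ 55 → Credit

Credit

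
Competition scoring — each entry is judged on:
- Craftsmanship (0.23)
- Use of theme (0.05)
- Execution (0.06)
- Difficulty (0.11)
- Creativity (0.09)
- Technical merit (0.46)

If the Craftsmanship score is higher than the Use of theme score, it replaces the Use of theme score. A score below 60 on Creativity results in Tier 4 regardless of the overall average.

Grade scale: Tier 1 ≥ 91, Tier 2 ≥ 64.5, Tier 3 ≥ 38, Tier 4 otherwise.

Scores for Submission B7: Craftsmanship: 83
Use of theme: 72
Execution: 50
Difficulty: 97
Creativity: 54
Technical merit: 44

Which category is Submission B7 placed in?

Tier 4

Craftsmanship (83) > Use of theme (72), so Use of theme counts as 83.
Creativity score 54 < 60: minimum not met.
Weighted total:
  Craftsmanship 83 × 0.23 = 19.09
  Use of theme 83 × 0.05 = 4.15
  Execution 50 × 0.06 = 3
  Difficulty 97 × 0.11 = 10.67
  Creativity 54 × 0.09 = 4.86
  Technical merit 44 × 0.46 = 20.24
Sum = 62.01
Because the Creativity minimum was not met, the result is Tier 4.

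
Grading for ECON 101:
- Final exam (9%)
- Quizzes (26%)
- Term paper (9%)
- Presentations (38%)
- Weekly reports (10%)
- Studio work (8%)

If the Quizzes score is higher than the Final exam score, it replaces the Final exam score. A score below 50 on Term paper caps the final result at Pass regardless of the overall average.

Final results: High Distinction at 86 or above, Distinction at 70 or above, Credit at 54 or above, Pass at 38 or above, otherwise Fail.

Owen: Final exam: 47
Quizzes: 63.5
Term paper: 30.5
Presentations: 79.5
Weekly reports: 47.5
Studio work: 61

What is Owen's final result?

Quizzes (63.5) > Final exam (47), so Final exam counts as 63.5.
Term paper score 30.5 < 50: minimum not met.
Weighted total:
  Final exam 63.5 × 0.09 = 5.715
  Quizzes 63.5 × 0.26 = 16.51
  Term paper 30.5 × 0.09 = 2.745
  Presentations 79.5 × 0.38 = 30.21
  Weekly reports 47.5 × 0.1 = 4.75
  Studio work 61 × 0.08 = 4.88
Sum = 64.81
64.81 would be Credit; cap at Pass applies → Pass.

Pass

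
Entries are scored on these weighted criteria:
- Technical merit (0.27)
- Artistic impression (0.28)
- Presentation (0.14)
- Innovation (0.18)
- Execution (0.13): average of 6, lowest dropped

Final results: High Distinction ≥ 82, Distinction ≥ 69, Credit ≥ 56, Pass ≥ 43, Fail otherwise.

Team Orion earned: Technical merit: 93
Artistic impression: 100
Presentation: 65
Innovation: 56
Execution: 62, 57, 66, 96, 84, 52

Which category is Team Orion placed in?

Execution: drop 52 → average of remaining 5 = 365/5 = 73
Weighted total:
  Technical merit 93 × 0.27 = 25.11
  Artistic impression 100 × 0.28 = 28
  Presentation 65 × 0.14 = 9.1
  Innovation 56 × 0.18 = 10.08
  Execution 73 × 0.13 = 9.49
Sum = 81.78
81.78 is ≥ 69 and < 82 → Distinction

Distinction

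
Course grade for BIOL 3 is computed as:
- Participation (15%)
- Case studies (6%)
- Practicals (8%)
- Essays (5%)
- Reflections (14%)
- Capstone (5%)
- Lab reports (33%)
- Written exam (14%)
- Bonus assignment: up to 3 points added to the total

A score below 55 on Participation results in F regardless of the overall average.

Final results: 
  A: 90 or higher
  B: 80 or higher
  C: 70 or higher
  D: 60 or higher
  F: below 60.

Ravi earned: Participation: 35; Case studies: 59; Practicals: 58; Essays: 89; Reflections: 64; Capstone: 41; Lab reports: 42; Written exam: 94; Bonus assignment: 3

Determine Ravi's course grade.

Participation score 35 < 55: minimum not met.
Weighted total:
  Participation 35 × 0.15 = 5.25
  Case studies 59 × 0.06 = 3.54
  Practicals 58 × 0.08 = 4.64
  Essays 89 × 0.05 = 4.45
  Reflections 64 × 0.14 = 8.96
  Capstone 41 × 0.05 = 2.05
  Lab reports 42 × 0.33 = 13.86
  Written exam 94 × 0.14 = 13.16
Sum = 55.91
Bonus assignment: 55.91 + 3 = 58.91
Because the Participation minimum was not met, the result is F.

F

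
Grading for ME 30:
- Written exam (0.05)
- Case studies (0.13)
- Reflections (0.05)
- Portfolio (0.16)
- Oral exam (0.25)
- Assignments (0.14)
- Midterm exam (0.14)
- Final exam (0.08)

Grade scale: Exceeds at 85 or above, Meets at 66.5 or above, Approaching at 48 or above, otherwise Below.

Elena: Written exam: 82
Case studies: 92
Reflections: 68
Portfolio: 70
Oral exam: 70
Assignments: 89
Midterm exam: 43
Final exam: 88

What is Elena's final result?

Weighted total:
  Written exam 82 × 0.05 = 4.1
  Case studies 92 × 0.13 = 11.96
  Reflections 68 × 0.05 = 3.4
  Portfolio 70 × 0.16 = 11.2
  Oral exam 70 × 0.25 = 17.5
  Assignments 89 × 0.14 = 12.46
  Midterm exam 43 × 0.14 = 6.02
  Final exam 88 × 0.08 = 7.04
Sum = 73.68
73.68 is ≥ 66.5 and < 85 → Meets

Meets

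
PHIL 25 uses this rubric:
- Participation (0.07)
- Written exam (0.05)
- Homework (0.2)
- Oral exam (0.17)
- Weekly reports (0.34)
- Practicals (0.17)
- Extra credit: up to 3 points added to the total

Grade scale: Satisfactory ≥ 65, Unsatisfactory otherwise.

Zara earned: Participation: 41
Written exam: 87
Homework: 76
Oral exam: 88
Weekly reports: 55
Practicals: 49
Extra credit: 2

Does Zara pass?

Satisfactory

Weighted total:
  Participation 41 × 0.07 = 2.87
  Written exam 87 × 0.05 = 4.35
  Homework 76 × 0.2 = 15.2
  Oral exam 88 × 0.17 = 14.96
  Weekly reports 55 × 0.34 = 18.7
  Practicals 49 × 0.17 = 8.33
Sum = 64.41
Extra credit: 64.41 + 2 = 66.41
66.41 ≥ 65 → Satisfactory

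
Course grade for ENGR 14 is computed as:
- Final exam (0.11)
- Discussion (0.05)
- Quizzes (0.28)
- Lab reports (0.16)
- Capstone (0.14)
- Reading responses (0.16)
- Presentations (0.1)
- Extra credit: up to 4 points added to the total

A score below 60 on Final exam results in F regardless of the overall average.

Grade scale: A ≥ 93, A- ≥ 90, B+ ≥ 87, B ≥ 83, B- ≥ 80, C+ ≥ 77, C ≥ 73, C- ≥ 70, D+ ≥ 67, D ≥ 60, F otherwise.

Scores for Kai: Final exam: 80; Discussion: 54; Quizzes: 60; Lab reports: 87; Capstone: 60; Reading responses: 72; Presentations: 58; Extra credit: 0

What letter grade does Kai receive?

Final exam score 80 ≥ 60: minimum met.
Weighted total:
  Final exam 80 × 0.11 = 8.8
  Discussion 54 × 0.05 = 2.7
  Quizzes 60 × 0.28 = 16.8
  Lab reports 87 × 0.16 = 13.92
  Capstone 60 × 0.14 = 8.4
  Reading responses 72 × 0.16 = 11.52
  Presentations 58 × 0.1 = 5.8
Sum = 67.94
Extra credit: 67.94 + 0 = 67.94
67.94 is ≥ 67 and < 70 → D+

D+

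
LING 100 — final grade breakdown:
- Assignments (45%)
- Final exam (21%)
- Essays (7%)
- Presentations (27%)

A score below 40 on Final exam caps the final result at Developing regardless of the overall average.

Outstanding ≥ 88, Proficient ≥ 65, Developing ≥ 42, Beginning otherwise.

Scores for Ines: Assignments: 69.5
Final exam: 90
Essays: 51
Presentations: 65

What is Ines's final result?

Final exam score 90 ≥ 40: minimum met.
Weighted total:
  Assignments 69.5 × 0.45 = 31.275
  Final exam 90 × 0.21 = 18.9
  Essays 51 × 0.07 = 3.57
  Presentations 65 × 0.27 = 17.55
Sum = 71.295
71.295 is ≥ 65 and < 88 → Proficient

Proficient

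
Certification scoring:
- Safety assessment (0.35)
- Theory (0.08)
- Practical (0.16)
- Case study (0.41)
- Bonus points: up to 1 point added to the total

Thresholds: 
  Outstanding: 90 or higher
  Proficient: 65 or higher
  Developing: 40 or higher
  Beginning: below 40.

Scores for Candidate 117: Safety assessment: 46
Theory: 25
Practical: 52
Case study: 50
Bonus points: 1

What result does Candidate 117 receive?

Weighted total:
  Safety assessment 46 × 0.35 = 16.1
  Theory 25 × 0.08 = 2
  Practical 52 × 0.16 = 8.32
  Case study 50 × 0.41 = 20.5
Sum = 46.92
Bonus points: 46.92 + 1 = 47.92
47.92 is ≥ 40 and < 65 → Developing

Developing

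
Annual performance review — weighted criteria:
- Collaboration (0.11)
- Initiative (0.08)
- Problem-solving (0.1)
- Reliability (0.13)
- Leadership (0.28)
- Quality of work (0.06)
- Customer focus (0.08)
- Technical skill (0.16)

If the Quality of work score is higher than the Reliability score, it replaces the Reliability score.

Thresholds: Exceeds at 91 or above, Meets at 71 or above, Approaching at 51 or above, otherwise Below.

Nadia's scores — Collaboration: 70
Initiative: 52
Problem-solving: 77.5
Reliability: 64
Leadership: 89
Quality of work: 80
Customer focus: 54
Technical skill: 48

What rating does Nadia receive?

Meets

Quality of work (80) > Reliability (64), so Reliability counts as 80.
Weighted total:
  Collaboration 70 × 0.11 = 7.7
  Initiative 52 × 0.08 = 4.16
  Problem-solving 77.5 × 0.1 = 7.75
  Reliability 80 × 0.13 = 10.4
  Leadership 89 × 0.28 = 24.92
  Quality of work 80 × 0.06 = 4.8
  Customer focus 54 × 0.08 = 4.32
  Technical skill 48 × 0.16 = 7.68
Sum = 71.73
71.73 is ≥ 71 and < 91 → Meets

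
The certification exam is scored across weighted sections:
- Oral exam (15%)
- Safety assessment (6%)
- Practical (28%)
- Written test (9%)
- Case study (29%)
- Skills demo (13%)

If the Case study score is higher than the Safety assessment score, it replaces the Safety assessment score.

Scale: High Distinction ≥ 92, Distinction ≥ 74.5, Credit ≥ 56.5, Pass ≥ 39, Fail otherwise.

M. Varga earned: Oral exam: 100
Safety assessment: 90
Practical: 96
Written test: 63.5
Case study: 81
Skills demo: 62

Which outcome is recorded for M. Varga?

Case study (81) ≤ Safety assessment (90), so Safety assessment stays at 90.
Weighted total:
  Oral exam 100 × 0.15 = 15
  Safety assessment 90 × 0.06 = 5.4
  Practical 96 × 0.28 = 26.88
  Written test 63.5 × 0.09 = 5.715
  Case study 81 × 0.29 = 23.49
  Skills demo 62 × 0.13 = 8.06
Sum = 84.545
84.545 is ≥ 74.5 and < 92 → Distinction

Distinction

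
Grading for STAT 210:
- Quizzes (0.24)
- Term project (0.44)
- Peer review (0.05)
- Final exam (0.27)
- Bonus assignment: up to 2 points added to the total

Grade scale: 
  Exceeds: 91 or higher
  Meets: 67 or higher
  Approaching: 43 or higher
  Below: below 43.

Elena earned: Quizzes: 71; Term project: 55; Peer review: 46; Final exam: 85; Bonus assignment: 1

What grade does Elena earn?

Weighted total:
  Quizzes 71 × 0.24 = 17.04
  Term project 55 × 0.44 = 24.2
  Peer review 46 × 0.05 = 2.3
  Final exam 85 × 0.27 = 22.95
Sum = 66.49
Bonus assignment: 66.49 + 1 = 67.49
67.49 is ≥ 67 and < 91 → Meets

Meets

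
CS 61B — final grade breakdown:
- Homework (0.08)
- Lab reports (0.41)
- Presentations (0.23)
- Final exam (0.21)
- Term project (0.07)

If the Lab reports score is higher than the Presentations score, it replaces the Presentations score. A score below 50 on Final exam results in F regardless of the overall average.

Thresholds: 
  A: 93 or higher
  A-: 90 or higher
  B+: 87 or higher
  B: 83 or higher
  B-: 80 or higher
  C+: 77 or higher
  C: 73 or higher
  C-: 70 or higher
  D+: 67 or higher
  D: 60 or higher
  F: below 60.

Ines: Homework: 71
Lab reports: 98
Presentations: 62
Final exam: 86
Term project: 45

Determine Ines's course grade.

B+

Lab reports (98) > Presentations (62), so Presentations counts as 98.
Final exam score 86 ≥ 50: minimum met.
Weighted total:
  Homework 71 × 0.08 = 5.68
  Lab reports 98 × 0.41 = 40.18
  Presentations 98 × 0.23 = 22.54
  Final exam 86 × 0.21 = 18.06
  Term project 45 × 0.07 = 3.15
Sum = 89.61
89.61 is ≥ 87 and < 90 → B+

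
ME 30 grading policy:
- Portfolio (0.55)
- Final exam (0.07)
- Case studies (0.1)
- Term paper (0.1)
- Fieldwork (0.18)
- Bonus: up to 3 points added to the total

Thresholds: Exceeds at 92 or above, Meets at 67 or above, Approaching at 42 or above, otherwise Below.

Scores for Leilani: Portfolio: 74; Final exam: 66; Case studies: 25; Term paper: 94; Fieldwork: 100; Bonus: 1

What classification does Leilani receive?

Weighted total:
  Portfolio 74 × 0.55 = 40.7
  Final exam 66 × 0.07 = 4.62
  Case studies 25 × 0.1 = 2.5
  Term paper 94 × 0.1 = 9.4
  Fieldwork 100 × 0.18 = 18
Sum = 75.22
Bonus: 75.22 + 1 = 76.22
76.22 is ≥ 67 and < 92 → Meets

Meets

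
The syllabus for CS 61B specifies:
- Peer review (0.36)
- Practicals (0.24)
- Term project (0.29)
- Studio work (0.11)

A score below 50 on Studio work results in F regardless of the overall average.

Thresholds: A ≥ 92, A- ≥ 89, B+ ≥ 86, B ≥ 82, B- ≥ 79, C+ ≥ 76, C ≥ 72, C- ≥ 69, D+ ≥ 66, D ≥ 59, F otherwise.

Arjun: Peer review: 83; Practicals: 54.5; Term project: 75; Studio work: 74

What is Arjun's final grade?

Studio work score 74 ≥ 50: minimum met.
Weighted total:
  Peer review 83 × 0.36 = 29.88
  Practicals 54.5 × 0.24 = 13.08
  Term project 75 × 0.29 = 21.75
  Studio work 74 × 0.11 = 8.14
Sum = 72.85
72.85 is ≥ 72 and < 76 → C

C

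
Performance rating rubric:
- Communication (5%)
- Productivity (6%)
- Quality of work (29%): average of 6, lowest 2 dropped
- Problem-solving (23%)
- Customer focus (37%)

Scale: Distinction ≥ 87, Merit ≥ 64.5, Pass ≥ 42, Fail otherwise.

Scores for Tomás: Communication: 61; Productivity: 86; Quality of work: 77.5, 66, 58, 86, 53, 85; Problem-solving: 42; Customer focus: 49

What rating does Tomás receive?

Quality of work: drop 53, 58 → average of remaining 4 = 314.5/4 = 78.625
Weighted total:
  Communication 61 × 0.05 = 3.05
  Productivity 86 × 0.06 = 5.16
  Quality of work 78.625 × 0.29 = 22.80125
  Problem-solving 42 × 0.23 = 9.66
  Customer focus 49 × 0.37 = 18.13
Sum = 58.80125
58.80125 is ≥ 42 and < 64.5 → Pass

Pass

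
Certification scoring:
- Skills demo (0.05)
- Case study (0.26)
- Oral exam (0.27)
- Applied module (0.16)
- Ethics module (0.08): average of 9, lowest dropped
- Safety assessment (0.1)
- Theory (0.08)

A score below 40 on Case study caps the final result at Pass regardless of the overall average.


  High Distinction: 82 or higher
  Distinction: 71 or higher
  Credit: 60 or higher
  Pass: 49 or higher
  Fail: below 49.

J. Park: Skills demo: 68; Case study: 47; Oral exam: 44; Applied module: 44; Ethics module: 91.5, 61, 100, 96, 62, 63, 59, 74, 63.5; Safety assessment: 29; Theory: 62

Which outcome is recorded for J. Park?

Fail

Ethics module: drop 59 → average of remaining 8 = 611/8 = 76.375
Case study score 47 ≥ 40: minimum met.
Weighted total:
  Skills demo 68 × 0.05 = 3.4
  Case study 47 × 0.26 = 12.22
  Oral exam 44 × 0.27 = 11.88
  Applied module 44 × 0.16 = 7.04
  Ethics module 76.375 × 0.08 = 6.11
  Safety assessment 29 × 0.1 = 2.9
  Theory 62 × 0.08 = 4.96
Sum = 48.51
48.51 < 49 → Fail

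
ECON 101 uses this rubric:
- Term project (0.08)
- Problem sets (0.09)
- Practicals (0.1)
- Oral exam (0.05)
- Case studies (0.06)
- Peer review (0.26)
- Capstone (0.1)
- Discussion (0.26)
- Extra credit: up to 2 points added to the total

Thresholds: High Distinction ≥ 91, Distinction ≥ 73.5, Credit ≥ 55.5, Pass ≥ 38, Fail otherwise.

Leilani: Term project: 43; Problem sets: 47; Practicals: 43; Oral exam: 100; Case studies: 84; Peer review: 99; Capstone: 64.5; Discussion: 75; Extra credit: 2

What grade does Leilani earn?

Distinction

Weighted total:
  Term project 43 × 0.08 = 3.44
  Problem sets 47 × 0.09 = 4.23
  Practicals 43 × 0.1 = 4.3
  Oral exam 100 × 0.05 = 5
  Case studies 84 × 0.06 = 5.04
  Peer review 99 × 0.26 = 25.74
  Capstone 64.5 × 0.1 = 6.45
  Discussion 75 × 0.26 = 19.5
Sum = 73.7
Extra credit: 73.7 + 2 = 75.7
75.7 is ≥ 73.5 and < 91 → Distinction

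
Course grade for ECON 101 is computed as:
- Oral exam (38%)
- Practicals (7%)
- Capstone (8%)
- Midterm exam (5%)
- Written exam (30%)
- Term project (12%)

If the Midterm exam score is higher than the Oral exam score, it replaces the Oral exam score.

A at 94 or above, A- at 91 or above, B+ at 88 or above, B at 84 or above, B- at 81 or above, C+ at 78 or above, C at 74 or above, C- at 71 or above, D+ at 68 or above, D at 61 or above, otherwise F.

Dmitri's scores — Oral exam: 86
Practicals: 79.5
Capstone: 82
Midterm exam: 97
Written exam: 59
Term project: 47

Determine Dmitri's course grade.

C

Midterm exam (97) > Oral exam (86), so Oral exam counts as 97.
Weighted total:
  Oral exam 97 × 0.38 = 36.86
  Practicals 79.5 × 0.07 = 5.565
  Capstone 82 × 0.08 = 6.56
  Midterm exam 97 × 0.05 = 4.85
  Written exam 59 × 0.3 = 17.7
  Term project 47 × 0.12 = 5.64
Sum = 77.175
77.175 is ≥ 74 and < 78 → C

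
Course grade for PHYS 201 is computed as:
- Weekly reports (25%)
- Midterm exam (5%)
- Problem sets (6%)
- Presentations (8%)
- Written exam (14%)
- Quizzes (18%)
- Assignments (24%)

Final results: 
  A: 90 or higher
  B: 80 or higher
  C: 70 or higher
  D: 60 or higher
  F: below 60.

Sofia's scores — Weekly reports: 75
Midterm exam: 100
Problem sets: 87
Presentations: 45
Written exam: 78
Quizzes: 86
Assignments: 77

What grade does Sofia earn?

C

Weighted total:
  Weekly reports 75 × 0.25 = 18.75
  Midterm exam 100 × 0.05 = 5
  Problem sets 87 × 0.06 = 5.22
  Presentations 45 × 0.08 = 3.6
  Written exam 78 × 0.14 = 10.92
  Quizzes 86 × 0.18 = 15.48
  Assignments 77 × 0.24 = 18.48
Sum = 77.45
77.45 is ≥ 70 and < 80 → C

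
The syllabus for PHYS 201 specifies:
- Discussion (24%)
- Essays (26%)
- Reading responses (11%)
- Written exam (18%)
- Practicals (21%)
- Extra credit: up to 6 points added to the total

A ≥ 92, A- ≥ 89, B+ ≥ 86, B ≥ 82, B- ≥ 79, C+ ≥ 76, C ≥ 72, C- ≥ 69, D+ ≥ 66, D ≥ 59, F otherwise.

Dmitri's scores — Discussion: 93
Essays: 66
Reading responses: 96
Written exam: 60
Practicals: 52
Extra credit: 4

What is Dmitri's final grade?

C

Weighted total:
  Discussion 93 × 0.24 = 22.32
  Essays 66 × 0.26 = 17.16
  Reading responses 96 × 0.11 = 10.56
  Written exam 60 × 0.18 = 10.8
  Practicals 52 × 0.21 = 10.92
Sum = 71.76
Extra credit: 71.76 + 4 = 75.76
75.76 is ≥ 72 and < 76 → C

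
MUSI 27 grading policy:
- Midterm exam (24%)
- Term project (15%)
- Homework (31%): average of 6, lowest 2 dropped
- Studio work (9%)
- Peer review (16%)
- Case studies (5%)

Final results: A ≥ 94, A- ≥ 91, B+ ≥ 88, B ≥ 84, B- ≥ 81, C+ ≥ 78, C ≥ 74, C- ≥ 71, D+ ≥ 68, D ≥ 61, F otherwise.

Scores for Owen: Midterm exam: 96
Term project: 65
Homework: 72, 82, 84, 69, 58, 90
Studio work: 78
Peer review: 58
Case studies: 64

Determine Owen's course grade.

Homework: drop 58, 69 → average of remaining 4 = 328/4 = 82
Weighted total:
  Midterm exam 96 × 0.24 = 23.04
  Term project 65 × 0.15 = 9.75
  Homework 82 × 0.31 = 25.42
  Studio work 78 × 0.09 = 7.02
  Peer review 58 × 0.16 = 9.28
  Case studies 64 × 0.05 = 3.2
Sum = 77.71
77.71 is ≥ 74 and < 78 → C

C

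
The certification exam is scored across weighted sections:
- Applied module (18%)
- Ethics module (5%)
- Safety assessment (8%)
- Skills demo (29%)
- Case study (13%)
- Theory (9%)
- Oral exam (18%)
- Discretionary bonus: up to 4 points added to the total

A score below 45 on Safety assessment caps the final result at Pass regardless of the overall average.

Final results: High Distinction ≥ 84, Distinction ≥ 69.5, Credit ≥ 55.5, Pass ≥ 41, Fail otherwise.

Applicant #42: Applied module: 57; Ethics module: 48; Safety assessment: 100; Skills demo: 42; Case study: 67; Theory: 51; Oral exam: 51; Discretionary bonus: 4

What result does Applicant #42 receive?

Credit

Safety assessment score 100 ≥ 45: minimum met.
Weighted total:
  Applied module 57 × 0.18 = 10.26
  Ethics module 48 × 0.05 = 2.4
  Safety assessment 100 × 0.08 = 8
  Skills demo 42 × 0.29 = 12.18
  Case study 67 × 0.13 = 8.71
  Theory 51 × 0.09 = 4.59
  Oral exam 51 × 0.18 = 9.18
Sum = 55.32
Discretionary bonus: 55.32 + 4 = 59.32
59.32 is ≥ 55.5 and < 69.5 → Credit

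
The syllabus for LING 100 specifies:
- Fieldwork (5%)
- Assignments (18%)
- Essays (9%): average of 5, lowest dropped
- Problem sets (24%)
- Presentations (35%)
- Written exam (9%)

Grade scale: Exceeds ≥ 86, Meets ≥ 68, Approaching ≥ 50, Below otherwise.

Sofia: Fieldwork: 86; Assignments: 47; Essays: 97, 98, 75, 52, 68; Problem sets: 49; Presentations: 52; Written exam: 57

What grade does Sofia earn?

Essays: drop 52 → average of remaining 4 = 338/4 = 84.5
Weighted total:
  Fieldwork 86 × 0.05 = 4.3
  Assignments 47 × 0.18 = 8.46
  Essays 84.5 × 0.09 = 7.605
  Problem sets 49 × 0.24 = 11.76
  Presentations 52 × 0.35 = 18.2
  Written exam 57 × 0.09 = 5.13
Sum = 55.455
55.455 is ≥ 50 and < 68 → Approaching

Approaching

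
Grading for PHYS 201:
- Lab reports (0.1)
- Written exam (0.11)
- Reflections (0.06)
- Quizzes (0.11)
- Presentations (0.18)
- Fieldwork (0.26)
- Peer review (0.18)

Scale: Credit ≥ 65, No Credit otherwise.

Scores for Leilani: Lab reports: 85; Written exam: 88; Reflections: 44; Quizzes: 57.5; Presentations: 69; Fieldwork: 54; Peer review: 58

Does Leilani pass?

No Credit

Weighted total:
  Lab reports 85 × 0.1 = 8.5
  Written exam 88 × 0.11 = 9.68
  Reflections 44 × 0.06 = 2.64
  Quizzes 57.5 × 0.11 = 6.325
  Presentations 69 × 0.18 = 12.42
  Fieldwork 54 × 0.26 = 14.04
  Peer review 58 × 0.18 = 10.44
Sum = 64.045
64.045 < 65 → No Credit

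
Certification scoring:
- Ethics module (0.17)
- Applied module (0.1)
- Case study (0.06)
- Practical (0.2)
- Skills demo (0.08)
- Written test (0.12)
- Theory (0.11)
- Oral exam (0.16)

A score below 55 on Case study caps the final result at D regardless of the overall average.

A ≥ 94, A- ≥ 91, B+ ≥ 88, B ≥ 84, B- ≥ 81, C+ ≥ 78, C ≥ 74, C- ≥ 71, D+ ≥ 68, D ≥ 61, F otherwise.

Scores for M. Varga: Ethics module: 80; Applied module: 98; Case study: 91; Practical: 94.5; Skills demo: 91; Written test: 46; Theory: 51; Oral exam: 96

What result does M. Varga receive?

B-

Case study score 91 ≥ 55: minimum met.
Weighted total:
  Ethics module 80 × 0.17 = 13.6
  Applied module 98 × 0.1 = 9.8
  Case study 91 × 0.06 = 5.46
  Practical 94.5 × 0.2 = 18.9
  Skills demo 91 × 0.08 = 7.28
  Written test 46 × 0.12 = 5.52
  Theory 51 × 0.11 = 5.61
  Oral exam 96 × 0.16 = 15.36
Sum = 81.53
81.53 is ≥ 81 and < 84 → B-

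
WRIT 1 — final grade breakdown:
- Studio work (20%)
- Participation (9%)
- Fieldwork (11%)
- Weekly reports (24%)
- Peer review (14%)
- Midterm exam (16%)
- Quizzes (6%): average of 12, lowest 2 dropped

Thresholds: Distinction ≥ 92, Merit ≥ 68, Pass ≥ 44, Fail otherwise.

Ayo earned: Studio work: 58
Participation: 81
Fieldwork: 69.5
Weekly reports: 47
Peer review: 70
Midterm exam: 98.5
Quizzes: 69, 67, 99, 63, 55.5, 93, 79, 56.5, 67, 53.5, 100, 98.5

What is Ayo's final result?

Merit

Quizzes: drop 53.5, 55.5 → average of remaining 10 = 792/10 = 79.2
Weighted total:
  Studio work 58 × 0.2 = 11.6
  Participation 81 × 0.09 = 7.29
  Fieldwork 69.5 × 0.11 = 7.645
  Weekly reports 47 × 0.24 = 11.28
  Peer review 70 × 0.14 = 9.8
  Midterm exam 98.5 × 0.16 = 15.76
  Quizzes 79.2 × 0.06 = 4.752
Sum = 68.127
68.127 is ≥ 68 and < 92 → Merit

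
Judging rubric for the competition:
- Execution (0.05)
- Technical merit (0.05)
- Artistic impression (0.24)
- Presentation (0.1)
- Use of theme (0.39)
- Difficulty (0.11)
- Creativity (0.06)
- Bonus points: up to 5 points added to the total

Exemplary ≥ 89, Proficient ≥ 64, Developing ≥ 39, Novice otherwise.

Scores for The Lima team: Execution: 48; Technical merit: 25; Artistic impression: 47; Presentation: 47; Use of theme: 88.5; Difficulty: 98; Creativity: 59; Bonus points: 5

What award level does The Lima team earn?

Weighted total:
  Execution 48 × 0.05 = 2.4
  Technical merit 25 × 0.05 = 1.25
  Artistic impression 47 × 0.24 = 11.28
  Presentation 47 × 0.1 = 4.7
  Use of theme 88.5 × 0.39 = 34.515
  Difficulty 98 × 0.11 = 10.78
  Creativity 59 × 0.06 = 3.54
Sum = 68.465
Bonus points: 68.465 + 5 = 73.465
73.465 is ≥ 64 and < 89 → Proficient

Proficient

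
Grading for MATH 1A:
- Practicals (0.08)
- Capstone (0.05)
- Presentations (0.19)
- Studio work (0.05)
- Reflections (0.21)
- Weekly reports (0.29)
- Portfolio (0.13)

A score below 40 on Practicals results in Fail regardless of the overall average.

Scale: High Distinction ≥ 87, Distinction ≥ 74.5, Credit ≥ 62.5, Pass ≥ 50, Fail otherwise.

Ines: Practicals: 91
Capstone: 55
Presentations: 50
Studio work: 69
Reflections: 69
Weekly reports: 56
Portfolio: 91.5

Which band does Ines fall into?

Practicals score 91 ≥ 40: minimum met.
Weighted total:
  Practicals 91 × 0.08 = 7.28
  Capstone 55 × 0.05 = 2.75
  Presentations 50 × 0.19 = 9.5
  Studio work 69 × 0.05 = 3.45
  Reflections 69 × 0.21 = 14.49
  Weekly reports 56 × 0.29 = 16.24
  Portfolio 91.5 × 0.13 = 11.895
Sum = 65.605
65.605 is ≥ 62.5 and < 74.5 → Credit

Credit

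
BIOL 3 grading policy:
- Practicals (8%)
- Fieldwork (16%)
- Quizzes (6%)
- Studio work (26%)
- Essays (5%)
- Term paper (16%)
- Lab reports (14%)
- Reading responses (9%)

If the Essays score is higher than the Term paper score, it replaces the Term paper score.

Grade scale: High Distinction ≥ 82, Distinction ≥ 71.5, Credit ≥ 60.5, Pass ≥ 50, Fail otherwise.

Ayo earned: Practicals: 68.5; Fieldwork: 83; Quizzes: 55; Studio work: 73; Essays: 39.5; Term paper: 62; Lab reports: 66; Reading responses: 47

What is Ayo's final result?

Credit

Essays (39.5) ≤ Term paper (62), so Term paper stays at 62.
Weighted total:
  Practicals 68.5 × 0.08 = 5.48
  Fieldwork 83 × 0.16 = 13.28
  Quizzes 55 × 0.06 = 3.3
  Studio work 73 × 0.26 = 18.98
  Essays 39.5 × 0.05 = 1.975
  Term paper 62 × 0.16 = 9.92
  Lab reports 66 × 0.14 = 9.24
  Reading responses 47 × 0.09 = 4.23
Sum = 66.405
66.405 is ≥ 60.5 and < 71.5 → Credit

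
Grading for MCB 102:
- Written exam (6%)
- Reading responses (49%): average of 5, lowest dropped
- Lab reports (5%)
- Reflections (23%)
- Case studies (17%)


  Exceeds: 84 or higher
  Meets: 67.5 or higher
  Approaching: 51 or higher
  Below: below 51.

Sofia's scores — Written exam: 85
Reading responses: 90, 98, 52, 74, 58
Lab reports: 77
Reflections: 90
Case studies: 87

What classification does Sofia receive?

Meets

Reading responses: drop 52 → average of remaining 4 = 320/4 = 80
Weighted total:
  Written exam 85 × 0.06 = 5.1
  Reading responses 80 × 0.49 = 39.2
  Lab reports 77 × 0.05 = 3.85
  Reflections 90 × 0.23 = 20.7
  Case studies 87 × 0.17 = 14.79
Sum = 83.64
83.64 is ≥ 67.5 and < 84 → Meets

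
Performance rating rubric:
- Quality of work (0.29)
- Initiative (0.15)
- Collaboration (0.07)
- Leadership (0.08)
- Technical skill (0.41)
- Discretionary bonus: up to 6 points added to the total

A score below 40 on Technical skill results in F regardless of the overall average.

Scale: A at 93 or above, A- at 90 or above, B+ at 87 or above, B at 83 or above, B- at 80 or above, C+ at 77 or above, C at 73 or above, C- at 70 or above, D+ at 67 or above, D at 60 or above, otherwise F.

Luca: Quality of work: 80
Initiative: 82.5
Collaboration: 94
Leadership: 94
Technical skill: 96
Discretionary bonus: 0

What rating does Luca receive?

Technical skill score 96 ≥ 40: minimum met.
Weighted total:
  Quality of work 80 × 0.29 = 23.2
  Initiative 82.5 × 0.15 = 12.375
  Collaboration 94 × 0.07 = 6.58
  Leadership 94 × 0.08 = 7.52
  Technical skill 96 × 0.41 = 39.36
Sum = 89.035
Discretionary bonus: 89.035 + 0 = 89.035
89.035 is ≥ 87 and < 90 → B+

B+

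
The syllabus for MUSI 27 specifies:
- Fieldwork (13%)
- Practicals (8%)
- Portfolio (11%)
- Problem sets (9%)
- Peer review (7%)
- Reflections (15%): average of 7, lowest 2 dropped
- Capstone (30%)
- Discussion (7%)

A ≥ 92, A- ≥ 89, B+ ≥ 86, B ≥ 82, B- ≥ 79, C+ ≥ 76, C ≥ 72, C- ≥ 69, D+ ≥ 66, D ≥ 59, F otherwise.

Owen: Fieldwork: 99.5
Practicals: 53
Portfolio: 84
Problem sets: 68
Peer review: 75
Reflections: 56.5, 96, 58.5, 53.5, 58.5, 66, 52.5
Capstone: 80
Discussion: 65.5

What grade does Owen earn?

Reflections: drop 52.5, 53.5 → average of remaining 5 = 335.5/5 = 67.1
Weighted total:
  Fieldwork 99.5 × 0.13 = 12.935
  Practicals 53 × 0.08 = 4.24
  Portfolio 84 × 0.11 = 9.24
  Problem sets 68 × 0.09 = 6.12
  Peer review 75 × 0.07 = 5.25
  Reflections 67.1 × 0.15 = 10.065
  Capstone 80 × 0.3 = 24
  Discussion 65.5 × 0.07 = 4.585
Sum = 76.435
76.435 is ≥ 76 and < 79 → C+

C+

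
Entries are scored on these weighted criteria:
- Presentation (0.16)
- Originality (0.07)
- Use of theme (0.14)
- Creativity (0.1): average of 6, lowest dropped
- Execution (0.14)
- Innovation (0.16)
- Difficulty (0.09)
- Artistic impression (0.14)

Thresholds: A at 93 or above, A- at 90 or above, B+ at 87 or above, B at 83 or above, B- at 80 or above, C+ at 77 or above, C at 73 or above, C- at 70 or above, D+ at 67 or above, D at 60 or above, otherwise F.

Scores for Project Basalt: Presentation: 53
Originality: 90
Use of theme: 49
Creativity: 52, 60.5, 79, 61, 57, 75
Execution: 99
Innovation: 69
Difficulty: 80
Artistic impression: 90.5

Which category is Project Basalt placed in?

Creativity: drop 52 → average of remaining 5 = 332.5/5 = 66.5
Weighted total:
  Presentation 53 × 0.16 = 8.48
  Originality 90 × 0.07 = 6.3
  Use of theme 49 × 0.14 = 6.86
  Creativity 66.5 × 0.1 = 6.65
  Execution 99 × 0.14 = 13.86
  Innovation 69 × 0.16 = 11.04
  Difficulty 80 × 0.09 = 7.2
  Artistic impression 90.5 × 0.14 = 12.67
Sum = 73.06
73.06 is ≥ 73 and < 77 → C

C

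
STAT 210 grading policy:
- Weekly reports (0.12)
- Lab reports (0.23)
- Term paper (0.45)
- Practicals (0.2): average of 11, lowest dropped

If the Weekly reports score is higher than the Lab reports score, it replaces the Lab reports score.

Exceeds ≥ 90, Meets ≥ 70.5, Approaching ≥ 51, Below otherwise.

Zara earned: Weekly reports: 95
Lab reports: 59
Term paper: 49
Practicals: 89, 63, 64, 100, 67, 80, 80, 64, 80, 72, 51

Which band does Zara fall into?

Practicals: drop 51 → average of remaining 10 = 759/10 = 75.9
Weekly reports (95) > Lab reports (59), so Lab reports counts as 95.
Weighted total:
  Weekly reports 95 × 0.12 = 11.4
  Lab reports 95 × 0.23 = 21.85
  Term paper 49 × 0.45 = 22.05
  Practicals 75.9 × 0.2 = 15.18
Sum = 70.48
70.48 is ≥ 51 and < 70.5 → Approaching

Approaching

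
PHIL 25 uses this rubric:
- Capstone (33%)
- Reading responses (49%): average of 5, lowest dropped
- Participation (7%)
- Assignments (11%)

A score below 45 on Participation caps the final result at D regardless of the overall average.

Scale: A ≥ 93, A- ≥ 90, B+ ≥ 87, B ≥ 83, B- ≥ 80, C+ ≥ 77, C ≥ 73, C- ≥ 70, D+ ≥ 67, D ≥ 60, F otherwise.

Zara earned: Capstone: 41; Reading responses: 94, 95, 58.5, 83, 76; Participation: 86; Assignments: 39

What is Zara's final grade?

Reading responses: drop 58.5 → average of remaining 4 = 348/4 = 87
Participation score 86 ≥ 45: minimum met.
Weighted total:
  Capstone 41 × 0.33 = 13.53
  Reading responses 87 × 0.49 = 42.63
  Participation 86 × 0.07 = 6.02
  Assignments 39 × 0.11 = 4.29
Sum = 66.47
66.47 is ≥ 60 and < 67 → D

D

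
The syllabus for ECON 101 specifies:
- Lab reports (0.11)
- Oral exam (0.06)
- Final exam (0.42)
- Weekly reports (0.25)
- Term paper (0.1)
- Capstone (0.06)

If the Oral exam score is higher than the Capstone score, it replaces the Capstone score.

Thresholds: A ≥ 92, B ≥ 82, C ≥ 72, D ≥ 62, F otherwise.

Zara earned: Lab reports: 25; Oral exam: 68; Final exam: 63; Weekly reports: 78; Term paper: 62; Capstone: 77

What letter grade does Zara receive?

Oral exam (68) ≤ Capstone (77), so Capstone stays at 77.
Weighted total:
  Lab reports 25 × 0.11 = 2.75
  Oral exam 68 × 0.06 = 4.08
  Final exam 63 × 0.42 = 26.46
  Weekly reports 78 × 0.25 = 19.5
  Term paper 62 × 0.1 = 6.2
  Capstone 77 × 0.06 = 4.62
Sum = 63.61
63.61 is ≥ 62 and < 72 → D

D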